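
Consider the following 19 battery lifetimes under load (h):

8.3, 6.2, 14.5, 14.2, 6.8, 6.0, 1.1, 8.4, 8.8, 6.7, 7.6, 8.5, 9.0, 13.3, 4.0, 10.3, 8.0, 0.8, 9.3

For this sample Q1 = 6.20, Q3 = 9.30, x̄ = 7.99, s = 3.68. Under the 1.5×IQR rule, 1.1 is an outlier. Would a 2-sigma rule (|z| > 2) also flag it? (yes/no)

no

z = (1.1 − 7.99) / 3.68 = -1.87.
|z| = 1.87 ≤ 2.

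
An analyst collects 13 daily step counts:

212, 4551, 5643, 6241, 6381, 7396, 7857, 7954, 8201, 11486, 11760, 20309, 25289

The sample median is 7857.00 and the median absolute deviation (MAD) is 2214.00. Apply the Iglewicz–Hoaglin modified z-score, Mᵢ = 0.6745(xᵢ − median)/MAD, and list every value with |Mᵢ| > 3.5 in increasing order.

20309, 25289

|Mᵢ| > 3.5 ⇔ |xᵢ − 7857.00| > 3.5·2214.00/0.6745 = 11488.51.
So outliers lie outside [-3631.51, 19345.51].
20309: M = 3.79 → outlier.
25289: M = 5.31 → outlier.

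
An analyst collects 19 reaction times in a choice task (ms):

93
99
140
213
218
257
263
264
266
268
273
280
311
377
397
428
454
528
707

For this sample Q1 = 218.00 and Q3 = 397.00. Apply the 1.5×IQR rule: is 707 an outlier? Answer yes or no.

IQR = Q3 − Q1 = 397.00 − 218.00 = 179.00.
Lower fence = Q1 − 1.5·IQR = 218.00 − 268.50 = -50.50.
Upper fence = Q3 + 1.5·IQR = 397.00 + 268.50 = 665.50.
707 lies above the upper fence.

yes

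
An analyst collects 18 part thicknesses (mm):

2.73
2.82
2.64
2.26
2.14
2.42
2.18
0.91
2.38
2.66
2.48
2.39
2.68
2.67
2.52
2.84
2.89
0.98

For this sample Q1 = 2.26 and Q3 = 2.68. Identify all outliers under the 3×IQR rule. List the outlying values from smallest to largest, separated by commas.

IQR = Q3 − Q1 = 2.68 − 2.26 = 0.42.
Lower fence = Q1 − 3·IQR = 2.26 − 1.26 = 1.00.
Upper fence = Q3 + 3·IQR = 2.68 + 1.26 = 3.94.
0.91 < 1.00 → outlier.
0.98 < 1.00 → outlier.
All remaining values lie within [1.00, 3.94].

0.91, 0.98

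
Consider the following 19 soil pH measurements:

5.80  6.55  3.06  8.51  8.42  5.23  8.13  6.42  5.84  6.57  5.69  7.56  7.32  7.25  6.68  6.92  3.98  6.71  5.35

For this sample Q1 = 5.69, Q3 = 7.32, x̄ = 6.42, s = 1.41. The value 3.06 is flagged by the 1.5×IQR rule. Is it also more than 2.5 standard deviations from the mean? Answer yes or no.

z = (3.06 − 6.42) / 1.41 = -2.38.
|z| = 2.38 ≤ 2.5.

no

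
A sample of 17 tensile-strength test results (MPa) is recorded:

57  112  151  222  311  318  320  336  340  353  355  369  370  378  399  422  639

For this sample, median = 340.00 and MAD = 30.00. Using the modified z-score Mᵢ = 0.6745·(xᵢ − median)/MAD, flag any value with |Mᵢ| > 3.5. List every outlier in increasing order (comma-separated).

57, 112, 151, 639

|Mᵢ| > 3.5 ⇔ |xᵢ − 340.00| > 3.5·30.00/0.6745 = 155.67.
So outliers lie outside [184.33, 495.67].
57: M = -6.36 → outlier.
112: M = -5.13 → outlier.
151: M = -4.25 → outlier.
639: M = 6.72 → outlier.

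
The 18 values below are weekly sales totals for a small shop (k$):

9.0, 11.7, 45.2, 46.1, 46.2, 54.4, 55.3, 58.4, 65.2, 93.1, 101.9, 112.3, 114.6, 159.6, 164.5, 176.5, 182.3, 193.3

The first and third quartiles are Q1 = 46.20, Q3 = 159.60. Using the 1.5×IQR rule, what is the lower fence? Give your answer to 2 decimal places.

-123.90

IQR = Q3 − Q1 = 159.60 − 46.20 = 113.40.
Lower fence = Q1 − 1.5·IQR = 46.20 − 170.10 = -123.90.
Upper fence = Q3 + 1.5·IQR = 159.60 + 170.10 = 329.70.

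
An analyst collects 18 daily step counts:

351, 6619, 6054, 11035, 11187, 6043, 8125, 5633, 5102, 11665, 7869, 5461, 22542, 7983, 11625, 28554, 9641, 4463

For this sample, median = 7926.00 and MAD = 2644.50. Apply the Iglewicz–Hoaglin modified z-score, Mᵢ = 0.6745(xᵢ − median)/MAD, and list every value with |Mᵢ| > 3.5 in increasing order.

|Mᵢ| > 3.5 ⇔ |xᵢ − 7926.00| > 3.5·2644.50/0.6745 = 13722.39.
So outliers lie outside [-5796.39, 21648.39].
22542: M = 3.73 → outlier.
28554: M = 5.26 → outlier.

22542, 28554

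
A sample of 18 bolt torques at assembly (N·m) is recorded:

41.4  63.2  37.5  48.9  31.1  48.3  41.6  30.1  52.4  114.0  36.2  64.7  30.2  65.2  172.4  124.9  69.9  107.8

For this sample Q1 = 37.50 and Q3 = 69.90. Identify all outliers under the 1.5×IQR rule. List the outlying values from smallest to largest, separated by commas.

124.9, 172.4

IQR = Q3 − Q1 = 69.90 − 37.50 = 32.40.
Lower fence = Q1 − 1.5·IQR = 37.50 − 48.60 = -11.10.
Upper fence = Q3 + 1.5·IQR = 69.90 + 48.60 = 118.50.
124.9 > 118.50 → outlier.
172.4 > 118.50 → outlier.
All remaining values lie within [-11.10, 118.50].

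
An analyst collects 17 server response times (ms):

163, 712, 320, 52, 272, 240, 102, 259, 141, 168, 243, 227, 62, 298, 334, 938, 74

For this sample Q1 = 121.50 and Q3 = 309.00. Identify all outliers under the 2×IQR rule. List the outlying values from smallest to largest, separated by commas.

IQR = Q3 − Q1 = 309.00 − 121.50 = 187.50.
Lower fence = Q1 − 2·IQR = 121.50 − 375.00 = -253.50.
Upper fence = Q3 + 2·IQR = 309.00 + 375.00 = 684.00.
712 > 684.00 → outlier.
938 > 684.00 → outlier.
All remaining values lie within [-253.50, 684.00].

712, 938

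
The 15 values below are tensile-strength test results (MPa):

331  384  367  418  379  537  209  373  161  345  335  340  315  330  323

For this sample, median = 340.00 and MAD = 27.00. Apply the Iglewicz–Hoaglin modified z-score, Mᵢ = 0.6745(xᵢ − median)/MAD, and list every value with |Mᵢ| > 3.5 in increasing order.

|Mᵢ| > 3.5 ⇔ |xᵢ − 340.00| > 3.5·27.00/0.6745 = 140.10.
So outliers lie outside [199.90, 480.10].
161: M = -4.47 → outlier.
537: M = 4.92 → outlier.

161, 537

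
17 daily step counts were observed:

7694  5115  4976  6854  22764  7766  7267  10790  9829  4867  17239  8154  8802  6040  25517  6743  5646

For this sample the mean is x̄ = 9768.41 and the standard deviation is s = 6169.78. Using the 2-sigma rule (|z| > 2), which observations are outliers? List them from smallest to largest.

Cutoffs at x̄ ± 2s: 9768.41 ± 2·6169.78 = [-2571.15, 22107.97].
22764: z = 2.11, |z| > 2 → outlier.
25517: z = 2.55, |z| > 2 → outlier.
Every other value lies within [-2571.15, 22107.97].

22764, 25517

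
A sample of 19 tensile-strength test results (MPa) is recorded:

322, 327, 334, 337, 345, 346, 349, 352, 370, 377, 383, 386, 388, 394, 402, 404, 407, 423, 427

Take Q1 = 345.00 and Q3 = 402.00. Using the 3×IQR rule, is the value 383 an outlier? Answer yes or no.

IQR = Q3 − Q1 = 402.00 − 345.00 = 57.00.
Lower fence = Q1 − 3·IQR = 345.00 − 171.00 = 174.00.
Upper fence = Q3 + 3·IQR = 402.00 + 171.00 = 573.00.
383 lies within [174.00, 573.00].

no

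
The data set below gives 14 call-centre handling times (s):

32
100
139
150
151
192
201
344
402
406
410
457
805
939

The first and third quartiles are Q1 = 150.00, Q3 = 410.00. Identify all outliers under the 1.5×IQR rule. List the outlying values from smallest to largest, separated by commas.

IQR = Q3 − Q1 = 410.00 − 150.00 = 260.00.
Lower fence = Q1 − 1.5·IQR = 150.00 − 390.00 = -240.00.
Upper fence = Q3 + 1.5·IQR = 410.00 + 390.00 = 800.00.
805 > 800.00 → outlier.
939 > 800.00 → outlier.
All remaining values lie within [-240.00, 800.00].

805, 939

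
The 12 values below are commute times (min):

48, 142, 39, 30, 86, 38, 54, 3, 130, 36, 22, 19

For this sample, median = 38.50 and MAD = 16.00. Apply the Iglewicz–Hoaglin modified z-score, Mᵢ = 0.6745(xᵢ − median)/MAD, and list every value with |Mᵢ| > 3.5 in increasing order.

|Mᵢ| > 3.5 ⇔ |xᵢ − 38.50| > 3.5·16.00/0.6745 = 83.02.
So outliers lie outside [-44.52, 121.52].
130: M = 3.86 → outlier.
142: M = 4.36 → outlier.

130, 142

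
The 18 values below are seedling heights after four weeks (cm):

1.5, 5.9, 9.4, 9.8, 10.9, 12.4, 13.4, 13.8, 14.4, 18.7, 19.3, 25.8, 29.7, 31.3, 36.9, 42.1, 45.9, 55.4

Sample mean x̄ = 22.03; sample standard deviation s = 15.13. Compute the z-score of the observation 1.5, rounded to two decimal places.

z = (1.5 − 22.03) / 15.13 = -1.36.

-1.36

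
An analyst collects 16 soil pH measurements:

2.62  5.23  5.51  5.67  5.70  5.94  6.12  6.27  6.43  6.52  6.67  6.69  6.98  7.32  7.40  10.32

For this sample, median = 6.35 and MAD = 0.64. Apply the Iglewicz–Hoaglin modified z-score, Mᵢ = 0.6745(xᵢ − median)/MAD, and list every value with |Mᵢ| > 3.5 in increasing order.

|Mᵢ| > 3.5 ⇔ |xᵢ − 6.35| > 3.5·0.64/0.6745 = 3.32.
So outliers lie outside [3.03, 9.67].
2.62: M = -3.93 → outlier.
10.32: M = 4.18 → outlier.

2.62, 10.32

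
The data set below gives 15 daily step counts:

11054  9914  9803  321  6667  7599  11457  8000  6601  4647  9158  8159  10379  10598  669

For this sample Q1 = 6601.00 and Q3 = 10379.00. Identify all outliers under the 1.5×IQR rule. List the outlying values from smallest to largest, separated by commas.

321, 669

IQR = Q3 − Q1 = 10379.00 − 6601.00 = 3778.00.
Lower fence = Q1 − 1.5·IQR = 6601.00 − 5667.00 = 934.00.
Upper fence = Q3 + 1.5·IQR = 10379.00 + 5667.00 = 16046.00.
321 < 934.00 → outlier.
669 < 934.00 → outlier.
All remaining values lie within [934.00, 16046.00].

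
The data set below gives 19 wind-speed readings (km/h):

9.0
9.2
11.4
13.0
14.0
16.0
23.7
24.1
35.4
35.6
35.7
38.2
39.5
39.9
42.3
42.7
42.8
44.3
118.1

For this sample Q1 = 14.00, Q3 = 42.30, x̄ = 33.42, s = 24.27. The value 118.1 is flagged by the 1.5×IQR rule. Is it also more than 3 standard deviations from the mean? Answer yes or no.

yes

z = (118.1 − 33.42) / 24.27 = 3.49.
|z| = 3.49 > 3.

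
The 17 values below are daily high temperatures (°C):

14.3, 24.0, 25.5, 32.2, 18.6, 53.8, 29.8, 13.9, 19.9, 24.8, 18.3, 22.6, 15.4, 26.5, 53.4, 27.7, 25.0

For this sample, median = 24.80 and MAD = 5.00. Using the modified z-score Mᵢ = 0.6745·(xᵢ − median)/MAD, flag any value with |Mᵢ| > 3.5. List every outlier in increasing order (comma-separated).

|Mᵢ| > 3.5 ⇔ |xᵢ − 24.80| > 3.5·5.00/0.6745 = 25.95.
So outliers lie outside [-1.15, 50.75].
53.4: M = 3.86 → outlier.
53.8: M = 3.91 → outlier.

53.4, 53.8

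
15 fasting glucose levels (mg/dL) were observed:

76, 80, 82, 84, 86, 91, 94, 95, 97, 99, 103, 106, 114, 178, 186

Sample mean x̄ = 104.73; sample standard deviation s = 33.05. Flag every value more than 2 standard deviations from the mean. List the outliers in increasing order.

178, 186

Cutoffs at x̄ ± 2s: 104.73 ± 2·33.05 = [38.63, 170.83].
178: z = 2.22, |z| > 2 → outlier.
186: z = 2.46, |z| > 2 → outlier.
Every other value lies within [38.63, 170.83].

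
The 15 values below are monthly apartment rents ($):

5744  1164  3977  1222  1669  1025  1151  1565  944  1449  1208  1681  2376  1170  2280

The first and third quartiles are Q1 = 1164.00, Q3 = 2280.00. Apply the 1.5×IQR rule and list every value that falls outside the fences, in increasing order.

IQR = Q3 − Q1 = 2280.00 − 1164.00 = 1116.00.
Lower fence = Q1 − 1.5·IQR = 1164.00 − 1674.00 = -510.00.
Upper fence = Q3 + 1.5·IQR = 2280.00 + 1674.00 = 3954.00.
3977 > 3954.00 → outlier.
5744 > 3954.00 → outlier.
All remaining values lie within [-510.00, 3954.00].

3977, 5744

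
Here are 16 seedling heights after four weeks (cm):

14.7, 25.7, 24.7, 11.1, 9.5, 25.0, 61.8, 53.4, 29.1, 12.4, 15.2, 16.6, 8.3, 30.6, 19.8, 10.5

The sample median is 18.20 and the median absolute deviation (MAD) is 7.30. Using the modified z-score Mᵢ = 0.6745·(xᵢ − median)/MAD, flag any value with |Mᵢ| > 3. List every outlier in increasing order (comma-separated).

53.4, 61.8

|Mᵢ| > 3 ⇔ |xᵢ − 18.20| > 3·7.30/0.6745 = 32.47.
So outliers lie outside [-14.27, 50.67].
53.4: M = 3.25 → outlier.
61.8: M = 4.03 → outlier.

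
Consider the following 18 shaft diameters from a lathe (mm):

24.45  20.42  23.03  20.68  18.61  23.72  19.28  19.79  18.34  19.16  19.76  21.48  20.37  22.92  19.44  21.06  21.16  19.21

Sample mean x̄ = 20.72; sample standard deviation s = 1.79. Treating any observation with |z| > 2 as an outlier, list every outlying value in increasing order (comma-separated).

Cutoffs at x̄ ± 2s: 20.72 ± 2·1.79 = [17.14, 24.30].
24.45: z = 2.08, |z| > 2 → outlier.
Every other value lies within [17.14, 24.30].

24.45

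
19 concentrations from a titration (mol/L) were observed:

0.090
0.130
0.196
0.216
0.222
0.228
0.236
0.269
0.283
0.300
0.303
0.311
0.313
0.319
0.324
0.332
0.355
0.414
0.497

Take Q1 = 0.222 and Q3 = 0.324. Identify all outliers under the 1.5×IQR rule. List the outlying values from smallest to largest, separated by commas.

IQR = Q3 − Q1 = 0.324 − 0.222 = 0.102.
Lower fence = Q1 − 1.5·IQR = 0.222 − 0.153 = 0.069.
Upper fence = Q3 + 1.5·IQR = 0.324 + 0.153 = 0.477.
0.497 > 0.477 → outlier.
All remaining values lie within [0.069, 0.477].

0.497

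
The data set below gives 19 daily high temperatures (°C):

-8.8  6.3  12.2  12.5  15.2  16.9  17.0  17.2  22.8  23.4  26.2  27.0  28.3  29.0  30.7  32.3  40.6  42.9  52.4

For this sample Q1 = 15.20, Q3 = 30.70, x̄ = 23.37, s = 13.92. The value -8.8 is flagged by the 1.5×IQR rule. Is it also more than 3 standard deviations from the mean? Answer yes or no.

z = (-8.8 − 23.37) / 13.92 = -2.31.
|z| = 2.31 ≤ 3.

no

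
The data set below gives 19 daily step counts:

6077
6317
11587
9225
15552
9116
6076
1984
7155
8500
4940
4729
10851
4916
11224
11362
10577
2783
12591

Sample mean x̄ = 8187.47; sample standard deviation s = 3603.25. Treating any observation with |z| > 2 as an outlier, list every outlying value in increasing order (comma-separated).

Cutoffs at x̄ ± 2s: 8187.47 ± 2·3603.25 = [980.97, 15393.97].
15552: z = 2.04, |z| > 2 → outlier.
Every other value lies within [980.97, 15393.97].

15552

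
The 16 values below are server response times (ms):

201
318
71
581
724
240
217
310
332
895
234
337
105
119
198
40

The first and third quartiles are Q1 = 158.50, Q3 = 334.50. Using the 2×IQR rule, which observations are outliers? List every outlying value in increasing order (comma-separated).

724, 895

IQR = Q3 − Q1 = 334.50 − 158.50 = 176.00.
Lower fence = Q1 − 2·IQR = 158.50 − 352.00 = -193.50.
Upper fence = Q3 + 2·IQR = 334.50 + 352.00 = 686.50.
724 > 686.50 → outlier.
895 > 686.50 → outlier.
All remaining values lie within [-193.50, 686.50].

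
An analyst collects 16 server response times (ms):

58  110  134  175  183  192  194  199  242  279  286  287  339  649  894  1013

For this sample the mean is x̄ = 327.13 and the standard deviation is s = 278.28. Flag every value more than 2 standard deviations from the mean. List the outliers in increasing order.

894, 1013

Cutoffs at x̄ ± 2s: 327.13 ± 2·278.28 = [-229.43, 883.69].
894: z = 2.04, |z| > 2 → outlier.
1013: z = 2.46, |z| > 2 → outlier.
Every other value lies within [-229.43, 883.69].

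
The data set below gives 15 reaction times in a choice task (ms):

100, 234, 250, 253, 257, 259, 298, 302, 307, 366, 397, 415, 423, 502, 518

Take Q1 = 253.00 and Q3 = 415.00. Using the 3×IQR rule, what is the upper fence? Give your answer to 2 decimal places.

901.00

IQR = Q3 − Q1 = 415.00 − 253.00 = 162.00.
Lower fence = Q1 − 3·IQR = 253.00 − 486.00 = -233.00.
Upper fence = Q3 + 3·IQR = 415.00 + 486.00 = 901.00.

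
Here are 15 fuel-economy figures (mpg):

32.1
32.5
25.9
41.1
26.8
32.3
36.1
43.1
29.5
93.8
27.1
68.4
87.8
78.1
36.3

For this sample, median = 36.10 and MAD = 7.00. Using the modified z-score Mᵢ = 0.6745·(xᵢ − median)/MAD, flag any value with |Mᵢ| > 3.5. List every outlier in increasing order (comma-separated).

|Mᵢ| > 3.5 ⇔ |xᵢ − 36.10| > 3.5·7.00/0.6745 = 36.32.
So outliers lie outside [-0.22, 72.42].
78.1: M = 4.05 → outlier.
87.8: M = 4.98 → outlier.
93.8: M = 5.56 → outlier.

78.1, 87.8, 93.8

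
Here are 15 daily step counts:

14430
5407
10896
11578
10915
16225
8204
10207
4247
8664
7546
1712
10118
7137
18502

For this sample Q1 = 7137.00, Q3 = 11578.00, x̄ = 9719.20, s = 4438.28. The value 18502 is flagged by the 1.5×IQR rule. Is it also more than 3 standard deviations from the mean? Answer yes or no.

z = (18502 − 9719.20) / 4438.28 = 1.98.
|z| = 1.98 ≤ 3.

no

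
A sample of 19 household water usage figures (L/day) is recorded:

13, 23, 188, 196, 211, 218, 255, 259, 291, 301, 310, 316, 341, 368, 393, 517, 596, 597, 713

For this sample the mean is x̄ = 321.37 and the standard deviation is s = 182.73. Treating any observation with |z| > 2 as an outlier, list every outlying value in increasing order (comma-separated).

Cutoffs at x̄ ± 2s: 321.37 ± 2·182.73 = [-44.09, 686.83].
713: z = 2.14, |z| > 2 → outlier.
Every other value lies within [-44.09, 686.83].

713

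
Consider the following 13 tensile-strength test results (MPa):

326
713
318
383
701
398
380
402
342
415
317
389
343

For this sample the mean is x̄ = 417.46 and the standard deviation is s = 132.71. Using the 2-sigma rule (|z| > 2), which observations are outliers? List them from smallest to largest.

701, 713

Cutoffs at x̄ ± 2s: 417.46 ± 2·132.71 = [152.04, 682.88].
701: z = 2.14, |z| > 2 → outlier.
713: z = 2.23, |z| > 2 → outlier.
Every other value lies within [152.04, 682.88].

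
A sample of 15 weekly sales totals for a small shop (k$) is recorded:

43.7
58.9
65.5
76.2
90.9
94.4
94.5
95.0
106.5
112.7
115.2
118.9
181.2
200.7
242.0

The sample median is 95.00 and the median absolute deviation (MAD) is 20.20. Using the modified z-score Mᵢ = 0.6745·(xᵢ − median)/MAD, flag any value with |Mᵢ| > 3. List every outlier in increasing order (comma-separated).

|Mᵢ| > 3 ⇔ |xᵢ − 95.00| > 3·20.20/0.6745 = 89.84.
So outliers lie outside [5.16, 184.84].
200.7: M = 3.53 → outlier.
242.0: M = 4.91 → outlier.

200.7, 242.0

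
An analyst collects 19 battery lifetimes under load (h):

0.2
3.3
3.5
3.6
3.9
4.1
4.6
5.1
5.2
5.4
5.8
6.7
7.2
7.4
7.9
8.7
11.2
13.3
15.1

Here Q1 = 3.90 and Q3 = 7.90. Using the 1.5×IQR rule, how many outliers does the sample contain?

IQR = 4.00; fences at 3.90 − 6.00 = -2.10 and 7.90 + 6.00 = 13.90.
Outside the cutoffs: 15.1.

1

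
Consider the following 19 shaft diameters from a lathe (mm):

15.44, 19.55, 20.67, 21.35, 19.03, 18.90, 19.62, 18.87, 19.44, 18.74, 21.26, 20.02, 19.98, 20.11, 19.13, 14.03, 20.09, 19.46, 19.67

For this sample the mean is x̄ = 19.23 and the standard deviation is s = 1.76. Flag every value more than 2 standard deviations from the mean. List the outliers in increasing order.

Cutoffs at x̄ ± 2s: 19.23 ± 2·1.76 = [15.71, 22.75].
14.03: z = -2.95, |z| > 2 → outlier.
15.44: z = -2.15, |z| > 2 → outlier.
Every other value lies within [15.71, 22.75].

14.03, 15.44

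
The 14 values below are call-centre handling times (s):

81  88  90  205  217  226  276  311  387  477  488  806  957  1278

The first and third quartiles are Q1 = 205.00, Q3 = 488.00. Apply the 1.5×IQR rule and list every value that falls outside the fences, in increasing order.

IQR = Q3 − Q1 = 488.00 − 205.00 = 283.00.
Lower fence = Q1 − 1.5·IQR = 205.00 − 424.50 = -219.50.
Upper fence = Q3 + 1.5·IQR = 488.00 + 424.50 = 912.50.
957 > 912.50 → outlier.
1278 > 912.50 → outlier.
All remaining values lie within [-219.50, 912.50].

957, 1278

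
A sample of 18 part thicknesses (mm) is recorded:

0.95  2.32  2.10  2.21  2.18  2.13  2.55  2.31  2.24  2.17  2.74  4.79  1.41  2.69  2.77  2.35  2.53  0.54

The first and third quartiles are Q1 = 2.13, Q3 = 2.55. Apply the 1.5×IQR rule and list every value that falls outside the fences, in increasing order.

IQR = Q3 − Q1 = 2.55 − 2.13 = 0.42.
Lower fence = Q1 − 1.5·IQR = 2.13 − 0.63 = 1.50.
Upper fence = Q3 + 1.5·IQR = 2.55 + 0.63 = 3.18.
0.54 < 1.50 → outlier.
0.95 < 1.50 → outlier.
1.41 < 1.50 → outlier.
4.79 > 3.18 → outlier.
All remaining values lie within [1.50, 3.18].

0.54, 0.95, 1.41, 4.79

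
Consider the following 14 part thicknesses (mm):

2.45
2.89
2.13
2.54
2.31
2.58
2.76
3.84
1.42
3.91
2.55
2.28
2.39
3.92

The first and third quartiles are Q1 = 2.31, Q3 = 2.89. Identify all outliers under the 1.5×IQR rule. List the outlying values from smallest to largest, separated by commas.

IQR = Q3 − Q1 = 2.89 − 2.31 = 0.58.
Lower fence = Q1 − 1.5·IQR = 2.31 − 0.87 = 1.44.
Upper fence = Q3 + 1.5·IQR = 2.89 + 0.87 = 3.76.
1.42 < 1.44 → outlier.
3.84 > 3.76 → outlier.
3.91 > 3.76 → outlier.
3.92 > 3.76 → outlier.
All remaining values lie within [1.44, 3.76].

1.42, 3.84, 3.91, 3.92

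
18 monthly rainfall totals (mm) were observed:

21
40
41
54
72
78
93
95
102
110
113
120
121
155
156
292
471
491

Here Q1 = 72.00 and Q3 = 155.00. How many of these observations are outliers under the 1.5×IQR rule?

3

IQR = 83.00; fences at 72.00 − 124.50 = -52.50 and 155.00 + 124.50 = 279.50.
Outside the cutoffs: 292, 471, 491.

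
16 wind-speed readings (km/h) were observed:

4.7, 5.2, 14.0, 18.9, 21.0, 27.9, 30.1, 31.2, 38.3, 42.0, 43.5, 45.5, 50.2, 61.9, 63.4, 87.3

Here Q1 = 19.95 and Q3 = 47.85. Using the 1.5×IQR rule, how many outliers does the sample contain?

0

IQR = 27.90; fences at 19.95 − 41.85 = -21.90 and 47.85 + 41.85 = 89.70.
Every value lies within the cutoffs.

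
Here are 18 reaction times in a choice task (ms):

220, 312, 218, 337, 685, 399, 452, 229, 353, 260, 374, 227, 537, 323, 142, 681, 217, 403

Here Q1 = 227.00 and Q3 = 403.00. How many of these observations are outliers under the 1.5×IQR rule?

IQR = 176.00; fences at 227.00 − 264.00 = -37.00 and 403.00 + 264.00 = 667.00.
Outside the cutoffs: 681, 685.

2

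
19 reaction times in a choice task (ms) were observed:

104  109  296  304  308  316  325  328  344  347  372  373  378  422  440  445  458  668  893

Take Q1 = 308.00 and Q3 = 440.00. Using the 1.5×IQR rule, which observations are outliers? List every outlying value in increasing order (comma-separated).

104, 109, 668, 893

IQR = Q3 − Q1 = 440.00 − 308.00 = 132.00.
Lower fence = Q1 − 1.5·IQR = 308.00 − 198.00 = 110.00.
Upper fence = Q3 + 1.5·IQR = 440.00 + 198.00 = 638.00.
104 < 110.00 → outlier.
109 < 110.00 → outlier.
668 > 638.00 → outlier.
893 > 638.00 → outlier.
All remaining values lie within [110.00, 638.00].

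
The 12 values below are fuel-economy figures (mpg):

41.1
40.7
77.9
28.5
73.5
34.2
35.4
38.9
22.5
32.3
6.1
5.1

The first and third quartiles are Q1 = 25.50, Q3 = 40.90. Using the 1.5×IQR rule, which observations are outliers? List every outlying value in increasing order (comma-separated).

IQR = Q3 − Q1 = 40.90 − 25.50 = 15.40.
Lower fence = Q1 − 1.5·IQR = 25.50 − 23.10 = 2.40.
Upper fence = Q3 + 1.5·IQR = 40.90 + 23.10 = 64.00.
73.5 > 64.00 → outlier.
77.9 > 64.00 → outlier.
All remaining values lie within [2.40, 64.00].

73.5, 77.9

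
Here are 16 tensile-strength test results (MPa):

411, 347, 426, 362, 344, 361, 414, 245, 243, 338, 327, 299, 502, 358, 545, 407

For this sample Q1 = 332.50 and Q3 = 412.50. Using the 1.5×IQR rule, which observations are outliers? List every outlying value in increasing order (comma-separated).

545

IQR = Q3 − Q1 = 412.50 − 332.50 = 80.00.
Lower fence = Q1 − 1.5·IQR = 332.50 − 120.00 = 212.50.
Upper fence = Q3 + 1.5·IQR = 412.50 + 120.00 = 532.50.
545 > 532.50 → outlier.
All remaining values lie within [212.50, 532.50].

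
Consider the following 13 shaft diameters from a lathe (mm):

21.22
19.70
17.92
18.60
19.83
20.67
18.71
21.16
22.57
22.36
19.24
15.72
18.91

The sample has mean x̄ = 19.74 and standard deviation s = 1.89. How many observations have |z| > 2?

Cutoffs: x̄ ± 2s = [15.96, 23.52].
Outside the cutoffs: 15.72.

1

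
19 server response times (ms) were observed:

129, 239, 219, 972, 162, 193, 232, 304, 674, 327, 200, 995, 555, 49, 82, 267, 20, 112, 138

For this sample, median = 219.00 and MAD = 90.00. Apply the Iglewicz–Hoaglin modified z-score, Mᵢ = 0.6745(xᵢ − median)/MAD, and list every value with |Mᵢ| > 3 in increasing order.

674, 972, 995

|Mᵢ| > 3 ⇔ |xᵢ − 219.00| > 3·90.00/0.6745 = 400.30.
So outliers lie outside [-181.30, 619.30].
674: M = 3.41 → outlier.
972: M = 5.64 → outlier.
995: M = 5.82 → outlier.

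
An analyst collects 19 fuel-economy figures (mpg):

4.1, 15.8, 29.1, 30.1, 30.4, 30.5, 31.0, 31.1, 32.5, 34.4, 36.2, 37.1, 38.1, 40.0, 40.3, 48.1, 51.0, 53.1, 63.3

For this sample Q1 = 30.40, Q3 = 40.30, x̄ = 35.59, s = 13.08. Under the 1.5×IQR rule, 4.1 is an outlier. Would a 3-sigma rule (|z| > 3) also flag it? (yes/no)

z = (4.1 − 35.59) / 13.08 = -2.41.
|z| = 2.41 ≤ 3.

no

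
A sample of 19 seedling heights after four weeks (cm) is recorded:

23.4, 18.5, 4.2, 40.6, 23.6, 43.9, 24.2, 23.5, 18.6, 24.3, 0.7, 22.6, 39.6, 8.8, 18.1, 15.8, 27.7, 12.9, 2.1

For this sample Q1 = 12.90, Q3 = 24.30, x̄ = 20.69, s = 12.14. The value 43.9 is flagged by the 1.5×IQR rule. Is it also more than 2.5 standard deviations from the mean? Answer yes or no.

z = (43.9 − 20.69) / 12.14 = 1.91.
|z| = 1.91 ≤ 2.5.

no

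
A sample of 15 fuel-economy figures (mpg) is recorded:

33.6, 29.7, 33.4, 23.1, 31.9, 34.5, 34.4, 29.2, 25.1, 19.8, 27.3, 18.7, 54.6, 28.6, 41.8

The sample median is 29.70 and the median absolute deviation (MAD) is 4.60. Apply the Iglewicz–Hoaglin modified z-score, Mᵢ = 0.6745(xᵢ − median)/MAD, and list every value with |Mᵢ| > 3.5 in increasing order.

54.6

|Mᵢ| > 3.5 ⇔ |xᵢ − 29.70| > 3.5·4.60/0.6745 = 23.87.
So outliers lie outside [5.83, 53.57].
54.6: M = 3.65 → outlier.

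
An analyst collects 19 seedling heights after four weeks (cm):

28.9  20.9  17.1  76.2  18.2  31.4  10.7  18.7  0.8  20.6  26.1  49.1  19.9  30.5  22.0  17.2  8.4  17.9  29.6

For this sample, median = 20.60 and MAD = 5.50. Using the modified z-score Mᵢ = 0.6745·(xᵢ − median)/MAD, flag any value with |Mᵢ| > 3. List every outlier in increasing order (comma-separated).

49.1, 76.2

|Mᵢ| > 3 ⇔ |xᵢ − 20.60| > 3·5.50/0.6745 = 24.46.
So outliers lie outside [-3.86, 45.06].
49.1: M = 3.50 → outlier.
76.2: M = 6.82 → outlier.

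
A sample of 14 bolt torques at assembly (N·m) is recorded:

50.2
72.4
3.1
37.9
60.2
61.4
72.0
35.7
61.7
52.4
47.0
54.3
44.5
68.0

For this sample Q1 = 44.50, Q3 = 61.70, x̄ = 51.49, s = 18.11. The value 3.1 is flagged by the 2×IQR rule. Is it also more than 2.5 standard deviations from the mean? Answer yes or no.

yes

z = (3.1 − 51.49) / 18.11 = -2.67.
|z| = 2.67 > 2.5.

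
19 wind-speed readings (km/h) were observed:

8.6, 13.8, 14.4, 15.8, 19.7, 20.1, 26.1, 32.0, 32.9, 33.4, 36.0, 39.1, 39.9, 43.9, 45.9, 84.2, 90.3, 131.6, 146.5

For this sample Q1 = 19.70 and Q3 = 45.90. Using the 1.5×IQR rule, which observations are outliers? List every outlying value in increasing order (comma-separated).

90.3, 131.6, 146.5

IQR = Q3 − Q1 = 45.90 − 19.70 = 26.20.
Lower fence = Q1 − 1.5·IQR = 19.70 − 39.30 = -19.60.
Upper fence = Q3 + 1.5·IQR = 45.90 + 39.30 = 85.20.
90.3 > 85.20 → outlier.
131.6 > 85.20 → outlier.
146.5 > 85.20 → outlier.
All remaining values lie within [-19.60, 85.20].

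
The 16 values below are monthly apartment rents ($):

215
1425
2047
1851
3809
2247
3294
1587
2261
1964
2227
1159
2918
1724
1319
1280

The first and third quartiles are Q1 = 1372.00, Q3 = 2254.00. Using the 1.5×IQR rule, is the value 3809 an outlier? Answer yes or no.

yes

IQR = Q3 − Q1 = 2254.00 − 1372.00 = 882.00.
Lower fence = Q1 − 1.5·IQR = 1372.00 − 1323.00 = 49.00.
Upper fence = Q3 + 1.5·IQR = 2254.00 + 1323.00 = 3577.00.
3809 lies above the upper fence.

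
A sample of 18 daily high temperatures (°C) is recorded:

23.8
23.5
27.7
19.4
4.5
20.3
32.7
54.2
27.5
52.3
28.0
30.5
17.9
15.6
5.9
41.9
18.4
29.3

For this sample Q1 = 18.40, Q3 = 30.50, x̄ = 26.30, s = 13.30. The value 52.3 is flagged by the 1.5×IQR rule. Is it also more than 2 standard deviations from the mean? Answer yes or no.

no

z = (52.3 − 26.30) / 13.30 = 1.95.
|z| = 1.95 ≤ 2.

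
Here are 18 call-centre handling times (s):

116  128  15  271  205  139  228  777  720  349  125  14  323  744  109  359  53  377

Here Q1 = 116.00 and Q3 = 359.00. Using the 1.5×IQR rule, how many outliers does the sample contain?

2

IQR = 243.00; fences at 116.00 − 364.50 = -248.50 and 359.00 + 364.50 = 723.50.
Outside the cutoffs: 744, 777.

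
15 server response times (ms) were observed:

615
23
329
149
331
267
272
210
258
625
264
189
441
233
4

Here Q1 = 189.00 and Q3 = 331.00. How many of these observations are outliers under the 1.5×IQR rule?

IQR = 142.00; fences at 189.00 − 213.00 = -24.00 and 331.00 + 213.00 = 544.00.
Outside the cutoffs: 615, 625.

2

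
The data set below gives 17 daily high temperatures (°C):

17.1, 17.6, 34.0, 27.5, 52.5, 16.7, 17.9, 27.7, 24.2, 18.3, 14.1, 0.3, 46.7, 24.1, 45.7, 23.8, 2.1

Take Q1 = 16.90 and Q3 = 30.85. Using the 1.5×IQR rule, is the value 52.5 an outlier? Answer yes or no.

yes

IQR = Q3 − Q1 = 30.85 − 16.90 = 13.95.
Lower fence = Q1 − 1.5·IQR = 16.90 − 20.925 = -4.025.
Upper fence = Q3 + 1.5·IQR = 30.85 + 20.925 = 51.775.
52.5 lies above the upper fence.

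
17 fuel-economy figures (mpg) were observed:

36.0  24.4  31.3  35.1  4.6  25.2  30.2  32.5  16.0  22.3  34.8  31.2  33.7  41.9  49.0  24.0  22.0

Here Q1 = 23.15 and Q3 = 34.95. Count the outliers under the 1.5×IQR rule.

1

IQR = 11.80; fences at 23.15 − 17.70 = 5.45 and 34.95 + 17.70 = 52.65.
Outside the cutoffs: 4.6.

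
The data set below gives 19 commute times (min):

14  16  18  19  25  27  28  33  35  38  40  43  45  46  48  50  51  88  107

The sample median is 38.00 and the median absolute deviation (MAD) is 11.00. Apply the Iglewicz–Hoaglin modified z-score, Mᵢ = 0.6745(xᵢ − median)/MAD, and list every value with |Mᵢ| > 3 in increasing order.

88, 107

|Mᵢ| > 3 ⇔ |xᵢ − 38.00| > 3·11.00/0.6745 = 48.93.
So outliers lie outside [-10.93, 86.93].
88: M = 3.07 → outlier.
107: M = 4.23 → outlier.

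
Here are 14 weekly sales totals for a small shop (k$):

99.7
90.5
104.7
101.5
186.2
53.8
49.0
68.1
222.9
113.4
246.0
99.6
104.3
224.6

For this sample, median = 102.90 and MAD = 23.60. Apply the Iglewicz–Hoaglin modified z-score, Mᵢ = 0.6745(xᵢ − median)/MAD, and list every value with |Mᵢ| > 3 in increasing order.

|Mᵢ| > 3 ⇔ |xᵢ − 102.90| > 3·23.60/0.6745 = 104.97.
So outliers lie outside [-2.07, 207.87].
222.9: M = 3.43 → outlier.
224.6: M = 3.48 → outlier.
246.0: M = 4.09 → outlier.

222.9, 224.6, 246.0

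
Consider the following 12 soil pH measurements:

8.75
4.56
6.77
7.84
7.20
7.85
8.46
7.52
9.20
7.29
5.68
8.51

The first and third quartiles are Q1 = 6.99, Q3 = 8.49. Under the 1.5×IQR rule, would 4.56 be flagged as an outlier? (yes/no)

IQR = Q3 − Q1 = 8.49 − 6.99 = 1.50.
Lower fence = Q1 − 1.5·IQR = 6.99 − 2.25 = 4.74.
Upper fence = Q3 + 1.5·IQR = 8.49 + 2.25 = 10.74.
4.56 lies below the lower fence.

yes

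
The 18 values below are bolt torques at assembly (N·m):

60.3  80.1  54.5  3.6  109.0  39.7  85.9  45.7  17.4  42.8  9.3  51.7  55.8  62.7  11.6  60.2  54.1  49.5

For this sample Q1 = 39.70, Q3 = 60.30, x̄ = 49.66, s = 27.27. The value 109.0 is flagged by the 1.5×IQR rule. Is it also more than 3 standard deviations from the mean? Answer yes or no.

z = (109.0 − 49.66) / 27.27 = 2.18.
|z| = 2.18 ≤ 3.

no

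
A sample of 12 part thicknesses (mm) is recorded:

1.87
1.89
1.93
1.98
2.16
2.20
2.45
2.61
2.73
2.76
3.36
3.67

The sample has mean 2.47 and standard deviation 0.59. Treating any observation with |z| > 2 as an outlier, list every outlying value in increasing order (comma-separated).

3.67

Cutoffs at x̄ ± 2s: 2.47 ± 2·0.59 = [1.29, 3.65].
3.67: z = 2.03, |z| > 2 → outlier.
Every other value lies within [1.29, 3.65].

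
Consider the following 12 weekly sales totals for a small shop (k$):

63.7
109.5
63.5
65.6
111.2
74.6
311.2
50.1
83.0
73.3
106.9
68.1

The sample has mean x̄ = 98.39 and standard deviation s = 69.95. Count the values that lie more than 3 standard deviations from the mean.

1

Cutoffs: x̄ ± 3s = [-111.46, 308.24].
Outside the cutoffs: 311.2.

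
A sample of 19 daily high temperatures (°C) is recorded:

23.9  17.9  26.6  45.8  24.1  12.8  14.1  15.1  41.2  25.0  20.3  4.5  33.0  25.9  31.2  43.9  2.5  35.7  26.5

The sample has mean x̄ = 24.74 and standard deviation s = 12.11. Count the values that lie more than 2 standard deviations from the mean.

0

Cutoffs: x̄ ± 2s = [0.52, 48.96].
Every value lies within the cutoffs.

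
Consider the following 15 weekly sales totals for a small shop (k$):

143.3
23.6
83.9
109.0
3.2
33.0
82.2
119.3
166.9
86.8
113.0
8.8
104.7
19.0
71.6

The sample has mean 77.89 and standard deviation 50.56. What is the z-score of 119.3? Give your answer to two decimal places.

z = (119.3 − 77.89) / 50.56 = 0.82.

0.82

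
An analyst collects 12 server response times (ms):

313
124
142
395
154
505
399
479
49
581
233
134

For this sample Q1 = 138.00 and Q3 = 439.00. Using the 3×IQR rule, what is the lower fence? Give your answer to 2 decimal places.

-765.00

IQR = Q3 − Q1 = 439.00 − 138.00 = 301.00.
Lower fence = Q1 − 3·IQR = 138.00 − 903.00 = -765.00.
Upper fence = Q3 + 3·IQR = 439.00 + 903.00 = 1342.00.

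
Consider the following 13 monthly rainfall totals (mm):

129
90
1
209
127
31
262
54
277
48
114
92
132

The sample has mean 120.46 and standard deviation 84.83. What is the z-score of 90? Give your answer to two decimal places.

z = (90 − 120.46) / 84.83 = -0.36.

-0.36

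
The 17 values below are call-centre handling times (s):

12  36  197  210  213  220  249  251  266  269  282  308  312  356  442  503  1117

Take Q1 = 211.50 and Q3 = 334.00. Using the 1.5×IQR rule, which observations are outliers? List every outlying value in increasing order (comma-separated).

IQR = Q3 − Q1 = 334.00 − 211.50 = 122.50.
Lower fence = Q1 − 1.5·IQR = 211.50 − 183.75 = 27.75.
Upper fence = Q3 + 1.5·IQR = 334.00 + 183.75 = 517.75.
12 < 27.75 → outlier.
1117 > 517.75 → outlier.
All remaining values lie within [27.75, 517.75].

12, 1117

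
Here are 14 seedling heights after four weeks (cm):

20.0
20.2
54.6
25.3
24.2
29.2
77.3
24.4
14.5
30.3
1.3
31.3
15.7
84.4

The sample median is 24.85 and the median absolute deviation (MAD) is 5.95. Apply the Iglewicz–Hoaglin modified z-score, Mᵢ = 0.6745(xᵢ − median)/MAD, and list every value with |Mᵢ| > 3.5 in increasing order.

|Mᵢ| > 3.5 ⇔ |xᵢ − 24.85| > 3.5·5.95/0.6745 = 30.87.
So outliers lie outside [-6.02, 55.72].
77.3: M = 5.95 → outlier.
84.4: M = 6.75 → outlier.

77.3, 84.4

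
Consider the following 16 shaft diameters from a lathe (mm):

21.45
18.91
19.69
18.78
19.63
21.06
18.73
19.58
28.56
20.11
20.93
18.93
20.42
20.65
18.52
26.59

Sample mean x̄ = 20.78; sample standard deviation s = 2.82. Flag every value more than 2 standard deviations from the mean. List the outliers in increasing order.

26.59, 28.56

Cutoffs at x̄ ± 2s: 20.78 ± 2·2.82 = [15.14, 26.42].
26.59: z = 2.06, |z| > 2 → outlier.
28.56: z = 2.76, |z| > 2 → outlier.
Every other value lies within [15.14, 26.42].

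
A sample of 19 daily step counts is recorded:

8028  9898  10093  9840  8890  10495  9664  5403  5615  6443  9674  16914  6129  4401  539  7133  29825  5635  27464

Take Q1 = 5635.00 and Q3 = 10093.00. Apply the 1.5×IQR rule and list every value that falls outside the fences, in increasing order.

16914, 27464, 29825

IQR = Q3 − Q1 = 10093.00 − 5635.00 = 4458.00.
Lower fence = Q1 − 1.5·IQR = 5635.00 − 6687.00 = -1052.00.
Upper fence = Q3 + 1.5·IQR = 10093.00 + 6687.00 = 16780.00.
16914 > 16780.00 → outlier.
27464 > 16780.00 → outlier.
29825 > 16780.00 → outlier.
All remaining values lie within [-1052.00, 16780.00].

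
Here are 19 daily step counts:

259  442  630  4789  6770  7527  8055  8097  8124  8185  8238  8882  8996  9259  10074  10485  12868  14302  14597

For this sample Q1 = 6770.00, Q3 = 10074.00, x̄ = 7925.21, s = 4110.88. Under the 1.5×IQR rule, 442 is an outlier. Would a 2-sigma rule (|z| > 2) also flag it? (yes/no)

no

z = (442 − 7925.21) / 4110.88 = -1.82.
|z| = 1.82 ≤ 2.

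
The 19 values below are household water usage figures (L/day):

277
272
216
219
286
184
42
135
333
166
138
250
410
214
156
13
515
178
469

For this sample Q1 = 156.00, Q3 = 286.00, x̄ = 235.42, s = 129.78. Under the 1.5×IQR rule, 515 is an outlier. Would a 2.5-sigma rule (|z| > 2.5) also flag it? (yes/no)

z = (515 − 235.42) / 129.78 = 2.15.
|z| = 2.15 ≤ 2.5.

no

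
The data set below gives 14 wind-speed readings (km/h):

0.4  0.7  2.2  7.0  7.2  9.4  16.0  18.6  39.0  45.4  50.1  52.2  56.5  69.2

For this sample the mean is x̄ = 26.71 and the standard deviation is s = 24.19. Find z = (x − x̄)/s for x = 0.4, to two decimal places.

z = (0.4 − 26.71) / 24.19 = -1.09.

-1.09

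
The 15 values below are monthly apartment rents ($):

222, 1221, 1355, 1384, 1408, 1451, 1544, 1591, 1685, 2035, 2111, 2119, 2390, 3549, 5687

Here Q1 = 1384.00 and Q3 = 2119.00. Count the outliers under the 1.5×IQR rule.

IQR = 735.00; fences at 1384.00 − 1102.50 = 281.50 and 2119.00 + 1102.50 = 3221.50.
Outside the cutoffs: 222, 3549, 5687.

3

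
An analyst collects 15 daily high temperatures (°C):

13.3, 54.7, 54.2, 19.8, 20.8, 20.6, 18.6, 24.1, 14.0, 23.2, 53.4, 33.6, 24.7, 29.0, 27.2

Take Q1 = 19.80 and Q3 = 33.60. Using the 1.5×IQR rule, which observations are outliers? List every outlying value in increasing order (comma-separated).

IQR = Q3 − Q1 = 33.60 − 19.80 = 13.80.
Lower fence = Q1 − 1.5·IQR = 19.80 − 20.70 = -0.90.
Upper fence = Q3 + 1.5·IQR = 33.60 + 20.70 = 54.30.
54.7 > 54.30 → outlier.
All remaining values lie within [-0.90, 54.30].

54.7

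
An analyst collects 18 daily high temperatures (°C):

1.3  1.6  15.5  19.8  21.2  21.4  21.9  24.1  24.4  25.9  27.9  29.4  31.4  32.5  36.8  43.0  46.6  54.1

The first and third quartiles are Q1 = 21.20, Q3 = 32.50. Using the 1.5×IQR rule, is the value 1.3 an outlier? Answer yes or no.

yes

IQR = Q3 − Q1 = 32.50 − 21.20 = 11.30.
Lower fence = Q1 − 1.5·IQR = 21.20 − 16.95 = 4.25.
Upper fence = Q3 + 1.5·IQR = 32.50 + 16.95 = 49.45.
1.3 lies below the lower fence.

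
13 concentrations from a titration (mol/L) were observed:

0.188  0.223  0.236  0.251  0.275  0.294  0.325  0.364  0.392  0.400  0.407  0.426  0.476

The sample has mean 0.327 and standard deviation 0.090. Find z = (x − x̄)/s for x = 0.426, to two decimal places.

z = (0.426 − 0.327) / 0.090 = 1.10.

1.10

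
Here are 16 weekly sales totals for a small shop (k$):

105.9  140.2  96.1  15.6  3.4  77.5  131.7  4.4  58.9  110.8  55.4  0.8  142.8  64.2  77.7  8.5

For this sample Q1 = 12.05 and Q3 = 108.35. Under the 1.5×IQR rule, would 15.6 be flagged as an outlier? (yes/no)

IQR = Q3 − Q1 = 108.35 − 12.05 = 96.30.
Lower fence = Q1 − 1.5·IQR = 12.05 − 144.45 = -132.40.
Upper fence = Q3 + 1.5·IQR = 108.35 + 144.45 = 252.80.
15.6 lies within [-132.40, 252.80].

no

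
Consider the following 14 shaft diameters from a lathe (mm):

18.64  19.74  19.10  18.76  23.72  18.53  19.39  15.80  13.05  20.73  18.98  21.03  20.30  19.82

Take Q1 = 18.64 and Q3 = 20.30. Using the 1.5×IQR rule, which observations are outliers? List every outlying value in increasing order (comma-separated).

13.05, 15.80, 23.72

IQR = Q3 − Q1 = 20.30 − 18.64 = 1.66.
Lower fence = Q1 − 1.5·IQR = 18.64 − 2.49 = 16.15.
Upper fence = Q3 + 1.5·IQR = 20.30 + 2.49 = 22.79.
13.05 < 16.15 → outlier.
15.80 < 16.15 → outlier.
23.72 > 22.79 → outlier.
All remaining values lie within [16.15, 22.79].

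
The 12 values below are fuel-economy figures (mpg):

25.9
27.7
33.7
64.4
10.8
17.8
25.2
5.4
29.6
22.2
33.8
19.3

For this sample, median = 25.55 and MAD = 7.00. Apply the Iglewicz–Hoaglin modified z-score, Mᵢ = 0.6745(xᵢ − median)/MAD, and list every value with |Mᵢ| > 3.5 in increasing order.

64.4

|Mᵢ| > 3.5 ⇔ |xᵢ − 25.55| > 3.5·7.00/0.6745 = 36.32.
So outliers lie outside [-10.77, 61.87].
64.4: M = 3.74 → outlier.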